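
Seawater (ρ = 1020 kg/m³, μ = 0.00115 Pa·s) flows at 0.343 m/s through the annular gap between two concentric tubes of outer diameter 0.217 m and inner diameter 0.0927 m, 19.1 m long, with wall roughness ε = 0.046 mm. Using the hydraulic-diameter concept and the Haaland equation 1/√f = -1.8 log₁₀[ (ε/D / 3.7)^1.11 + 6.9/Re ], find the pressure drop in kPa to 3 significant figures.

ΔP ≈ 0.212 kPa

Hydraulic diameter D_h = 4A/P = D_o - D_i = 0.217 - 0.0927 = 0.1243 m.
Re = ρVD_h/μ = 1020·0.343·0.1243/0.00115 = 3.782e+04.
ε/D_h = 4.6e-05/0.1243 = 0.00037; Haaland gives 1/√f = -1.8 log₁₀[3.63e-05+0.000182] = 6.588, so f = 0.02304.
ΔP = f(L/D_h)(ρV²/2) = 0.02304·19.1/0.1243·60 = 212.4 Pa.
ΔP = 0.212 kPa.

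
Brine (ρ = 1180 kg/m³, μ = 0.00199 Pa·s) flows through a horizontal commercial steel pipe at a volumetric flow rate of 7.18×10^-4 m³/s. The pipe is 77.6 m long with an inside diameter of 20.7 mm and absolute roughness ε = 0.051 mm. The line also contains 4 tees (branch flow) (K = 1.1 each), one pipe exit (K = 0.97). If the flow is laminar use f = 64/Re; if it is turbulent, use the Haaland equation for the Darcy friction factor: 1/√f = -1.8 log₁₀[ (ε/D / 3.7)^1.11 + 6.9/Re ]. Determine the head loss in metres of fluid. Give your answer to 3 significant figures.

h_f ≈ 26.6 m

Cross-sectional area A = πD²/4 = π(0.0207)²/4 = 0.0003365 m²; mean velocity V = Q/A = 0.000718/0.0003365 = 2.134 m/s.
Reynolds number Re = ρVD/μ = 1180 · 2.134 · 0.0207 / 0.00199 = 2.619e+04.
Re > 4000 → turbulent. Relative roughness ε/D = 5.1e-05/0.0207 = 0.00246. Haaland: 1/√f = -1.8 log₁₀[(0.00246/3.7)^1.11 + 6.9/2.619e+04] = -1.8 log₁₀[0.000298 + 0.000263] = 5.851, so f = 0.02921.
Total minor-loss coefficient ΣK = 4·1.1 + 1·0.97 = 5.37.
ΔP = [f·L/D + ΣK]·(ρV²/2) = [0.02921·77.6/0.0207 + 5.37]·(1180·2.134²/2) = [109.5 + 5.37]·2686 = 3.085e+05 Pa.
Head loss h_f = ΔP/(ρg) = 3.085e+05/(1180·9.81) = 26.6 m.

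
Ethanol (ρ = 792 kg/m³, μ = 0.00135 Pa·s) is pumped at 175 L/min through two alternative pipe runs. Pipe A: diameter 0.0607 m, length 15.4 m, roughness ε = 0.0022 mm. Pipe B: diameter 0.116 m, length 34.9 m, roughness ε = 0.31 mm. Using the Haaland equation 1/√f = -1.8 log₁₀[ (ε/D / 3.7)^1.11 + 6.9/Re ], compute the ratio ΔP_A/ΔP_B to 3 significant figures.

Pipe A: V = Q/A = 0.002917/0.002894 = 1.008 m/s; Re = 3.589e+04; ε/D = 3.62e-05; Haaland → f = 0.02242; ΔP_A = f(L/D)(ρV²/2) = 2289 Pa.
Pipe B: V = Q/A = 0.002917/0.01057 = 0.276 m/s; Re = 1.878e+04; ε/D = 0.00267; Haaland → f = 0.03093; ΔP_B = f(L/D)(ρV²/2) = 280.7 Pa.
ΔP_A/ΔP_B = 2289/280.7 = 8.15.

ΔP_A/ΔP_B ≈ 8.15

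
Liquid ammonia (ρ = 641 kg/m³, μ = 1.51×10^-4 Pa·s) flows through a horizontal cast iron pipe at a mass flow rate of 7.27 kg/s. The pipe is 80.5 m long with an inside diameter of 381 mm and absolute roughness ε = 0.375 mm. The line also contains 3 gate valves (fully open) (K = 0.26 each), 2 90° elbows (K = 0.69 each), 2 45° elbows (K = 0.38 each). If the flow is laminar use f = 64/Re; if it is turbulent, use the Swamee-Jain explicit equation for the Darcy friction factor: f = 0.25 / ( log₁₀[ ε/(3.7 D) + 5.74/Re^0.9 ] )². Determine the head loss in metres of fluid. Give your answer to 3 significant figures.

A = πD²/4 = π(0.381)²/4 = 0.114 m²; mean velocity V = ṁ/(ρA) = 7.27/(641 · 0.114) = 0.09948 m/s.
Reynolds number Re = ρVD/μ = 641 · 0.09948 · 0.381 / 0.000151 = 1.609e+05.
Re > 4000 → turbulent. Relative roughness ε/D = 0.000375/0.381 = 0.000984. Swamee-Jain: f = 0.25/(log₁₀[0.000984/3.7 + 5.74/1.609e+05^0.9])² = 0.25/(log₁₀[0.000266 + 0.000118])² = 0.25/(-3.415)² = 0.02143.
Total minor-loss coefficient ΣK = 3·0.26 + 2·0.69 + 2·0.38 = 2.92.
ΔP = [f·L/D + ΣK]·(ρV²/2) = [0.02143·80.5/0.381 + 2.92]·(641·0.09948²/2) = [4.528 + 2.92]·3.172 = 23.62 Pa.
Head loss h_f = ΔP/(ρg) = 23.62/(641·9.81) = 0.00376 m.

h_f ≈ 0.00376 m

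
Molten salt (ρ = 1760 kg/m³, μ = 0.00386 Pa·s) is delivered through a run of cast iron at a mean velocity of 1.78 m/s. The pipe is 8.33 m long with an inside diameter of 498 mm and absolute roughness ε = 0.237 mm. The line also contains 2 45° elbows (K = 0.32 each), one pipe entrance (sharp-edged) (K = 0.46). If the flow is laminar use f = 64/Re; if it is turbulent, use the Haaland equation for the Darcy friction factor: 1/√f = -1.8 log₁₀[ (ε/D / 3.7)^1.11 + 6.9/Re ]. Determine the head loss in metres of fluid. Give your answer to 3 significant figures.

Reynolds number Re = ρVD/μ = 1760 · 1.78 · 0.498 / 0.00386 = 4.042e+05.
Re > 4000 → turbulent. Relative roughness ε/D = 0.000237/0.498 = 0.000476. Haaland: 1/√f = -1.8 log₁₀[(0.000476/3.7)^1.11 + 6.9/4.042e+05] = -1.8 log₁₀[4.8e-05 + 1.71e-05] = 7.536, so f = 0.01761.
Total minor-loss coefficient ΣK = 2·0.32 + 1·0.46 = 1.1.
ΔP = [f·L/D + ΣK]·(ρV²/2) = [0.01761·8.33/0.498 + 1.1]·(1760·1.78²/2) = [0.2946 + 1.1]·2788 = 3888 Pa.
Head loss h_f = ΔP/(ρg) = 3888/(1760·9.81) = 0.225 m.

h_f ≈ 0.225 m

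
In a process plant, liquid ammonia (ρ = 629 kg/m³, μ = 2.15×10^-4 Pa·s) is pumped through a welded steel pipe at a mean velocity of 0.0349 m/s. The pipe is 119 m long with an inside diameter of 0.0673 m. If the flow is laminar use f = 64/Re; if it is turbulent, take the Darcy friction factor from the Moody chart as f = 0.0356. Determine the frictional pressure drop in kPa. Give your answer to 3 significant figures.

Reynolds number Re = ρVD/μ = 629 · 0.0349 · 0.0673 / 0.000215 = 6872.
Re > 4000 → turbulent; use the Moody-chart value f = 0.0356.
Darcy-Weisbach: ΔP = f(L/D)(ρV²/2) = 0.0356·(119/0.0673)·(629·0.0349²/2) = 0.0356·1768·0.3831 = 24.11 Pa.
ΔP = 24.11 Pa = 0.0241 kPa.

ΔP ≈ 0.0241 kPa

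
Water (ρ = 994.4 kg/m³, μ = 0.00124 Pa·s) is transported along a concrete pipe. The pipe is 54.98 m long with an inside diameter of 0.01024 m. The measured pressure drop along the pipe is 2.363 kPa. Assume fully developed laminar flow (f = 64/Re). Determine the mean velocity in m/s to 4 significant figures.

V ≈ 0.1136 m/s

For laminar flow, f = 64/Re with Re = ρVD/μ, so Darcy-Weisbach reduces to ΔP = 32μLV/D². Solving for V: V = ΔP·D²/(32μL) = 2363·(0.01024)²/(32·0.00124·54.98) = 0.1136 m/s.
Check: Re = ρVD/μ = 994.4·0.1136·0.01024/0.00124 = 932.7 < 2300, so the laminar assumption holds.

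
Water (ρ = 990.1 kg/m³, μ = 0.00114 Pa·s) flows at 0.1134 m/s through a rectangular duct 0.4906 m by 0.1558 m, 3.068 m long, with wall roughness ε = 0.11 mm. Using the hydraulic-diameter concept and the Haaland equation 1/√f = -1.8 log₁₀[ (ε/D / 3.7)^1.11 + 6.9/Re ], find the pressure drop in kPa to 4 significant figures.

ΔP ≈ 0.002123 kPa

Hydraulic diameter D_h = 4A/P = 4·(0.4906·0.1558)/(2·(0.4906+0.1558)) = 0.3057/1.293 = 0.2365 m.
Re = ρVD_h/μ = 990.1·0.1134·0.2365/0.00114 = 2.329e+04.
ε/D_h = 0.00011/0.2365 = 0.000465; Haaland gives 1/√f = -1.8 log₁₀[4.68e-05+0.000296] = 6.236, so f = 0.02571.
ΔP = f(L/D_h)(ρV²/2) = 0.02571·3.068/0.2365·6.366 = 2.123 Pa.
ΔP = 0.002123 kPa.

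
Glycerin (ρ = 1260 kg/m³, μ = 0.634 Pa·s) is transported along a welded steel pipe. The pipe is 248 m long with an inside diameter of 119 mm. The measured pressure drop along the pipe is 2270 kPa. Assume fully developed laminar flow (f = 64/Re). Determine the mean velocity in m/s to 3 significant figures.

For laminar flow, f = 64/Re with Re = ρVD/μ, so Darcy-Weisbach reduces to ΔP = 32μLV/D². Solving for V: V = ΔP·D²/(32μL) = 2.27e+06·(0.119)²/(32·0.634·248) = 6.389 m/s.
Check: Re = ρVD/μ = 1260·6.389·0.119/0.634 = 1511 < 2300, so the laminar assumption holds.

V ≈ 6.39 m/s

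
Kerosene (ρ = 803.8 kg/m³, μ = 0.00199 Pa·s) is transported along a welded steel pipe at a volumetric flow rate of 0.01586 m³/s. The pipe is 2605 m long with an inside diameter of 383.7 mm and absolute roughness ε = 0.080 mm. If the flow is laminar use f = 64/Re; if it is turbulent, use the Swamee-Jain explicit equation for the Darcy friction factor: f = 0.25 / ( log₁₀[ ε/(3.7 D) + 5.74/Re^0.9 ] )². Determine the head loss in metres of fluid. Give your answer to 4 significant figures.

h_f ≈ 0.1690 m

Cross-sectional area A = πD²/4 = π(0.3837)²/4 = 0.1156 m²; mean velocity V = Q/A = 0.01586/0.1156 = 0.1372 m/s.
Reynolds number Re = ρVD/μ = 803.8 · 0.1372 · 0.3837 / 0.00199 = 2.126e+04.
Re > 4000 → turbulent. Relative roughness ε/D = 8e-05/0.3837 = 0.000208. Swamee-Jain: f = 0.25/(log₁₀[0.000208/3.7 + 5.74/2.126e+04^0.9])² = 0.25/(log₁₀[5.64e-05 + 0.000731])² = 0.25/(-3.104)² = 0.02595.
Darcy-Weisbach: ΔP = f(L/D)(ρV²/2) = 0.02595·(2605/0.3837)·(803.8·0.1372²/2) = 0.02595·6789·7.561 = 1332 Pa.
Head loss h_f = ΔP/(ρg) = 1332/(803.8·9.81) = 0.1690 m.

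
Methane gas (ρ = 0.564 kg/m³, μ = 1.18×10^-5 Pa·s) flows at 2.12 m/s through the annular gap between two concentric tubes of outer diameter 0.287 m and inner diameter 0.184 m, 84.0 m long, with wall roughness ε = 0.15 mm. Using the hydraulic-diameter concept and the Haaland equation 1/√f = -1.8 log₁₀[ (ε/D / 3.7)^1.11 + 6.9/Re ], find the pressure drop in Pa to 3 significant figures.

ΔP ≈ 33.6 Pa

Hydraulic diameter D_h = 4A/P = D_o - D_i = 0.287 - 0.184 = 0.103 m.
Re = ρVD_h/μ = 0.564·2.12·0.103/1.18e-05 = 1.044e+04.
ε/D_h = 0.00015/0.103 = 0.00146; Haaland gives 1/√f = -1.8 log₁₀[0.000166+0.000661] = 5.548, so f = 0.03249.
ΔP = f(L/D_h)(ρV²/2) = 0.03249·84/0.103·1.267 = 33.58 Pa.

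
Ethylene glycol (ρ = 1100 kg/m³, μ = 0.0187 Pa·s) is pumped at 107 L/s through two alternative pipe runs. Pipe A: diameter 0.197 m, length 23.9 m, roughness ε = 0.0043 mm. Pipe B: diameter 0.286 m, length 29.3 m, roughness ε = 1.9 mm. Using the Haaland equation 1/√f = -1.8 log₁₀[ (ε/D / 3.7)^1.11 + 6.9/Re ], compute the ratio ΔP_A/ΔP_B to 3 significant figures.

Pipe A: V = Q/A = 0.107/0.03048 = 3.51 m/s; Re = 4.068e+04; ε/D = 2.18e-05; Haaland → f = 0.02176; ΔP_A = f(L/D)(ρV²/2) = 1.789e+04 Pa.
Pipe B: V = Q/A = 0.107/0.06424 = 1.666 m/s; Re = 2.802e+04; ε/D = 0.00664; Haaland → f = 0.03565; ΔP_B = f(L/D)(ρV²/2) = 5572 Pa.
ΔP_A/ΔP_B = 1.789e+04/5572 = 3.21.

ΔP_A/ΔP_B ≈ 3.21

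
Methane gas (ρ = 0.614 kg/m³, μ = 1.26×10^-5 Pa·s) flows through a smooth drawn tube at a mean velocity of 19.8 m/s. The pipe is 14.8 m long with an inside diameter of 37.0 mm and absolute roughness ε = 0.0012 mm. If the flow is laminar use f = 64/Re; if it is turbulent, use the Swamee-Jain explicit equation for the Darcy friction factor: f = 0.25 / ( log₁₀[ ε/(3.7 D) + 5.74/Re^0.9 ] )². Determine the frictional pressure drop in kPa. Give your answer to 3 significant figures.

Reynolds number Re = ρVD/μ = 0.614 · 19.8 · 0.037 / 1.26e-05 = 3.57e+04.
Re > 4000 → turbulent. Relative roughness ε/D = 1.2e-06/0.037 = 3.24e-05. Swamee-Jain: f = 0.25/(log₁₀[3.24e-05/3.7 + 5.74/3.57e+04^0.9])² = 0.25/(log₁₀[8.77e-06 + 0.000459])² = 0.25/(-3.33)² = 0.02254.
Darcy-Weisbach: ΔP = f(L/D)(ρV²/2) = 0.02254·(14.8/0.037)·(0.614·19.8²/2) = 0.02254·400·120.4 = 1085 Pa.
ΔP = 1085 Pa = 1.09 kPa.

ΔP ≈ 1.09 kPa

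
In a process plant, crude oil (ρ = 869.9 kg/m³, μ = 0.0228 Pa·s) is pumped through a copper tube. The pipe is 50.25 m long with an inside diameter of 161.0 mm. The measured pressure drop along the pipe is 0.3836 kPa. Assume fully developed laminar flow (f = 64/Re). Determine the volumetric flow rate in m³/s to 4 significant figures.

Q ≈ 0.005521 m³/s

For laminar flow, f = 64/Re with Re = ρVD/μ, so Darcy-Weisbach reduces to ΔP = 32μLV/D². Solving for V: V = ΔP·D²/(32μL) = 383.6·(0.161)²/(32·0.0228·50.25) = 0.2712 m/s.
Check: Re = ρVD/μ = 869.9·0.2712·0.161/0.0228 = 1666 < 2300, so the laminar assumption holds.
Q = V·A = 0.2712·(π/4·0.161²) = 0.005521 m³/s = 0.005521 m³/s.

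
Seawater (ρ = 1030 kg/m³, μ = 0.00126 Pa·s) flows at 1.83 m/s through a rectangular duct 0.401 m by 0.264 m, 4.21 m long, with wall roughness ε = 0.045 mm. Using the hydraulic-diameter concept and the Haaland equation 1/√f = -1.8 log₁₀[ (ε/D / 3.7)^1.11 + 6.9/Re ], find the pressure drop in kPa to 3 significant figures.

Hydraulic diameter D_h = 4A/P = 4·(0.401·0.264)/(2·(0.401+0.264)) = 0.4235/1.33 = 0.3184 m.
Re = ρVD_h/μ = 1030·1.83·0.3184/0.00126 = 4.763e+05.
ε/D_h = 4.5e-05/0.3184 = 0.000141; Haaland gives 1/√f = -1.8 log₁₀[1.25e-05+1.45e-05] = 8.225, so f = 0.01478.
ΔP = f(L/D_h)(ρV²/2) = 0.01478·4.21/0.3184·1725 = 337.1 Pa.
ΔP = 0.337 kPa.

ΔP ≈ 0.337 kPa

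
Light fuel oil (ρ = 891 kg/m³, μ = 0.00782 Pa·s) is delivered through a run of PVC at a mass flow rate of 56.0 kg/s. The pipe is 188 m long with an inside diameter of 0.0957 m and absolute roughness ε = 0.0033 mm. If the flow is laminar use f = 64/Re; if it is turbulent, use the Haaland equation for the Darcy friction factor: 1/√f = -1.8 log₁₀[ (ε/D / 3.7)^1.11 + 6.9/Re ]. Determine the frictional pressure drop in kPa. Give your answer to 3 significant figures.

A = πD²/4 = π(0.0957)²/4 = 0.007193 m²; mean velocity V = ṁ/(ρA) = 56/(891 · 0.007193) = 8.738 m/s.
Reynolds number Re = ρVD/μ = 891 · 8.738 · 0.0957 / 0.00782 = 9.528e+04.
Re > 4000 → turbulent. Relative roughness ε/D = 3.3e-06/0.0957 = 3.45e-05. Haaland: 1/√f = -1.8 log₁₀[(3.45e-05/3.7)^1.11 + 6.9/9.528e+04] = -1.8 log₁₀[2.61e-06 + 7.24e-05] = 7.425, so f = 0.01814.
Darcy-Weisbach: ΔP = f(L/D)(ρV²/2) = 0.01814·(188/0.0957)·(891·8.738²/2) = 0.01814·1964·3.401e+04 = 1.212e+06 Pa.
ΔP = 1.212e+06 Pa = 1210 kPa.

ΔP ≈ 1210 kPa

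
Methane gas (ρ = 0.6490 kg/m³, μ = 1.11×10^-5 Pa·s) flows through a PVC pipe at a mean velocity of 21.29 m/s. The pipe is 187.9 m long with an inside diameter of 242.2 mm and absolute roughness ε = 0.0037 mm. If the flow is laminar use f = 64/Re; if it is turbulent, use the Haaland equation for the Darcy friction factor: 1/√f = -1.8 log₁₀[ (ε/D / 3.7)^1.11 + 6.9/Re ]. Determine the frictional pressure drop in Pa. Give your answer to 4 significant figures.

Reynolds number Re = ρVD/μ = 0.649 · 21.29 · 0.2422 / 1.11e-05 = 3.015e+05.
Re > 4000 → turbulent. Relative roughness ε/D = 3.7e-06/0.2422 = 1.53e-05. Haaland: 1/√f = -1.8 log₁₀[(1.53e-05/3.7)^1.11 + 6.9/3.015e+05] = -1.8 log₁₀[1.06e-06 + 2.29e-05] = 8.318, so f = 0.01445.
Darcy-Weisbach: ΔP = f(L/D)(ρV²/2) = 0.01445·(187.9/0.2422)·(0.649·21.29²/2) = 0.01445·775.8·147.1 = 1649 Pa.

ΔP ≈ 1649 Pa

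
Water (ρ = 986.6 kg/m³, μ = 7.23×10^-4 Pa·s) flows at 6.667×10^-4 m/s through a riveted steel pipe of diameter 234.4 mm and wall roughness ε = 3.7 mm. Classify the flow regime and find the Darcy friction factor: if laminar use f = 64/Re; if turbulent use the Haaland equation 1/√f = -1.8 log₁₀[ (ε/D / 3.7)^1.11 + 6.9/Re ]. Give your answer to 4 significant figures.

Re = ρVD/μ = 986.6·0.0006667·0.2344/0.000723 = 213.3.
Re < 2300 → laminar, so f = 64/Re = 0.3001 (roughness is irrelevant in laminar flow).

f ≈ 0.3001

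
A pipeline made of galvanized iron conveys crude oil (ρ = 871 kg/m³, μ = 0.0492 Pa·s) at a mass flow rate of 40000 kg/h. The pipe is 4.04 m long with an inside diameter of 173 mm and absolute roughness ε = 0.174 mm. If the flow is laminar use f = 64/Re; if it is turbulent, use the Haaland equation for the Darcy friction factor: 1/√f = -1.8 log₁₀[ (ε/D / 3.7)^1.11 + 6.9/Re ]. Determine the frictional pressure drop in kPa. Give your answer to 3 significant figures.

ΔP ≈ 0.115 kPa

ṁ = 40000 kg/h = 40000/3600 = 11.11 kg/s.
A = πD²/4 = π(0.173)²/4 = 0.02351 m²; mean velocity V = ṁ/(ρA) = 11.11/(871 · 0.02351) = 0.5427 m/s.
Reynolds number Re = ρVD/μ = 871 · 0.5427 · 0.173 / 0.0492 = 1662.
Re < 2300 → laminar flow, so f = 64/Re = 64/1662 = 0.03851 (the turbulent correlation is not needed).
Darcy-Weisbach: ΔP = f(L/D)(ρV²/2) = 0.03851·(4.04/0.173)·(871·0.5427²/2) = 0.03851·23.35·128.3 = 115.3 Pa.
ΔP = 115.3 Pa = 0.115 kPa.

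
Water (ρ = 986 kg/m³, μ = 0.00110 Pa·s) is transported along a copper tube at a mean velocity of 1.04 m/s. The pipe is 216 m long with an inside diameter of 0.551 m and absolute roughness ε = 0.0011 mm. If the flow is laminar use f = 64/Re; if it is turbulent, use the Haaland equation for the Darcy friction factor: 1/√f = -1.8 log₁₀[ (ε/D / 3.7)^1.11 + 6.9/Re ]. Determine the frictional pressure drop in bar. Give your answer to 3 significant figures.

Reynolds number Re = ρVD/μ = 986 · 1.04 · 0.551 / 0.0011 = 5.137e+05.
Re > 4000 → turbulent. Relative roughness ε/D = 1.1e-06/0.551 = 2e-06. Haaland: 1/√f = -1.8 log₁₀[(2e-06/3.7)^1.11 + 6.9/5.137e+05] = -1.8 log₁₀[1.1e-07 + 1.34e-05] = 8.763, so f = 0.01302.
Darcy-Weisbach: ΔP = f(L/D)(ρV²/2) = 0.01302·(216/0.551)·(986·1.04²/2) = 0.01302·392·533.2 = 2722 Pa.
ΔP = 2722 Pa = 0.0272 bar.

ΔP ≈ 0.0272 bar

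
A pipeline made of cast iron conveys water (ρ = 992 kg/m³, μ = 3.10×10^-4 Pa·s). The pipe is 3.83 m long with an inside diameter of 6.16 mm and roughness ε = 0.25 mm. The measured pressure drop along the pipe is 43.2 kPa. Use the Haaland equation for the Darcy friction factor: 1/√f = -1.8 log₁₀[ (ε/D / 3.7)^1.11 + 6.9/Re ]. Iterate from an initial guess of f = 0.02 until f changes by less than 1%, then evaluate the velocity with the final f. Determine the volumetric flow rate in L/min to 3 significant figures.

Rearranging Darcy-Weisbach: V = √(2·ΔP·D/(f·L·ρ)). With ε/D = 0.00025/0.00616 = 0.0406, iterate starting from f = 0.02:
  f = 0.02 → V = √(2·4.32e+04·0.00616/(0.02·3.83·992)) = 2.647 m/s; Re = ρVD/μ = 5.217e+04; f → 0.06573
  f = 0.06573 → V = 1.46 m/s; Re = 2.878e+04; f → 0.06615
Converged (Δf/f < 1%). With the final f = 0.06615: V = √(2·4.32e+04·0.00616/(0.06615·3.83·992)) = 1.455 m/s.
Q = V·A = 1.455·(π/4·0.00616²) = 4.337e-05 m³/s = 2.60 L/min.

Q ≈ 2.60 L/min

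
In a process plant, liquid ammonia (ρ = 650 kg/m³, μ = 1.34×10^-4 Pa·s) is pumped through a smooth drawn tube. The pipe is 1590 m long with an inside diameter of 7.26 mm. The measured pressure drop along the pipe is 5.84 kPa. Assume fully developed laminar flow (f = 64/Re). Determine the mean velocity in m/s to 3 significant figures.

V ≈ 0.0451 m/s

For laminar flow, f = 64/Re with Re = ρVD/μ, so Darcy-Weisbach reduces to ΔP = 32μLV/D². Solving for V: V = ΔP·D²/(32μL) = 5840·(0.00726)²/(32·0.000134·1590) = 0.04515 m/s.
Check: Re = ρVD/μ = 650·0.04515·0.00726/0.000134 = 1590 < 2300, so the laminar assumption holds.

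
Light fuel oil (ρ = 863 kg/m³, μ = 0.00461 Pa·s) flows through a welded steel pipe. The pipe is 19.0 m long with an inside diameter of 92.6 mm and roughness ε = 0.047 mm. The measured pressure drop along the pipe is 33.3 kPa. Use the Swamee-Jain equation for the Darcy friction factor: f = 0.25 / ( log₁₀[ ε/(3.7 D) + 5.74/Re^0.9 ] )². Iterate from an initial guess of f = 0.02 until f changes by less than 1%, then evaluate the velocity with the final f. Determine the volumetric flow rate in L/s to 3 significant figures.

Q ≈ 28.3 L/s

Rearranging Darcy-Weisbach: V = √(2·ΔP·D/(f·L·ρ)). With ε/D = 4.7e-05/0.0926 = 0.000508, iterate starting from f = 0.02:
  f = 0.02 → V = √(2·3.33e+04·0.0926/(0.02·19·863)) = 4.337 m/s; Re = ρVD/μ = 7.517e+04; f → 0.02125
  f = 0.02125 → V = 4.207 m/s; Re = 7.292e+04; f → 0.02135
Converged (Δf/f < 1%). With the final f = 0.02135: V = √(2·3.33e+04·0.0926/(0.02135·19·863)) = 4.197 m/s.
Q = V·A = 4.197·(π/4·0.0926²) = 0.02827 m³/s = 28.3 L/s.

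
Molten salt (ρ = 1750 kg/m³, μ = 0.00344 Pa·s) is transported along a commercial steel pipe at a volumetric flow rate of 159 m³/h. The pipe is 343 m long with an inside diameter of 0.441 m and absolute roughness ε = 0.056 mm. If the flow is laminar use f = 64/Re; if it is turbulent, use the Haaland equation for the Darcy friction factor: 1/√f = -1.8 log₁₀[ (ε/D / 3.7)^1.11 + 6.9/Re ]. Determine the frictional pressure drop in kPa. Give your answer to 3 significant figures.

ΔP ≈ 1.14 kPa

Q = 159 m³/h = 159/3600 = 0.04417 m³/s.
Cross-sectional area A = πD²/4 = π(0.441)²/4 = 0.1527 m²; mean velocity V = Q/A = 0.04417/0.1527 = 0.2892 m/s.
Reynolds number Re = ρVD/μ = 1750 · 0.2892 · 0.441 / 0.00344 = 6.487e+04.
Re > 4000 → turbulent. Relative roughness ε/D = 5.6e-05/0.441 = 0.000127. Haaland: 1/√f = -1.8 log₁₀[(0.000127/3.7)^1.11 + 6.9/6.487e+04] = -1.8 log₁₀[1.11e-05 + 0.000106] = 7.074, so f = 0.01998.
Darcy-Weisbach: ΔP = f(L/D)(ρV²/2) = 0.01998·(343/0.441)·(1750·0.2892²/2) = 0.01998·777.8·73.16 = 1137 Pa.
ΔP = 1137 Pa = 1.14 kPa.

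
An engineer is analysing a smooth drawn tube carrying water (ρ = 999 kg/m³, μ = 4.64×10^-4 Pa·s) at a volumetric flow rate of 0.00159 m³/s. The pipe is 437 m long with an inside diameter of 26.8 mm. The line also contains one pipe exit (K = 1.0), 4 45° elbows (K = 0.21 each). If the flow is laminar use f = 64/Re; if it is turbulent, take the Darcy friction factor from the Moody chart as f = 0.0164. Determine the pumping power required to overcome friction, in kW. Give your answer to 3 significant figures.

P ≈ 1.70 kW

Cross-sectional area A = πD²/4 = π(0.0268)²/4 = 0.0005641 m²; mean velocity V = Q/A = 0.00159/0.0005641 = 2.819 m/s.
Reynolds number Re = ρVD/μ = 999 · 2.819 · 0.0268 / 0.000464 = 1.626e+05.
Re > 4000 → turbulent; use the Moody-chart value f = 0.0164.
Total minor-loss coefficient ΣK = 1·1 + 4·0.21 = 1.84.
ΔP = [f·L/D + ΣK]·(ρV²/2) = [0.0164·437/0.0268 + 1.84]·(999·2.819²/2) = [267.4 + 1.84]·3968 = 1.069e+06 Pa.
Pumping power P = QΔP = 0.00159·1.069e+06 = 1699 W = 1.70 kW.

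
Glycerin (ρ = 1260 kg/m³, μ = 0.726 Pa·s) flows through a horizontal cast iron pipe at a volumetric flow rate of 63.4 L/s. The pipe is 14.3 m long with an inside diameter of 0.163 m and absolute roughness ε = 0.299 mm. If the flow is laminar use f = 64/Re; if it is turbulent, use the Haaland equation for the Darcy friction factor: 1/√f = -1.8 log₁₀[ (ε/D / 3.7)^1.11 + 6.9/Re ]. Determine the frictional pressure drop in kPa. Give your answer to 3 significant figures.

Q = 63.4 L/s = 63.4/1000 = 0.0634 m³/s.
Cross-sectional area A = πD²/4 = π(0.163)²/4 = 0.02087 m²; mean velocity V = Q/A = 0.0634/0.02087 = 3.038 m/s.
Reynolds number Re = ρVD/μ = 1260 · 3.038 · 0.163 / 0.726 = 859.5.
Re < 2300 → laminar flow, so f = 64/Re = 64/859.5 = 0.07446 (the turbulent correlation is not needed).
Darcy-Weisbach: ΔP = f(L/D)(ρV²/2) = 0.07446·(14.3/0.163)·(1260·3.038²/2) = 0.07446·87.73·5816 = 3.799e+04 Pa.
ΔP = 3.799e+04 Pa = 38.0 kPa.

ΔP ≈ 38.0 kPa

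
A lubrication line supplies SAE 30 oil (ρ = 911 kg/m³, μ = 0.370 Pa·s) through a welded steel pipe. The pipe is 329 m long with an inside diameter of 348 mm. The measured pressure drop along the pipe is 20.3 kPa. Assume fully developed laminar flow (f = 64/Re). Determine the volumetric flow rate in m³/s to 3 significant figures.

Q ≈ 0.0600 m³/s

For laminar flow, f = 64/Re with Re = ρVD/μ, so Darcy-Weisbach reduces to ΔP = 32μLV/D². Solving for V: V = ΔP·D²/(32μL) = 2.03e+04·(0.348)²/(32·0.37·329) = 0.6311 m/s.
Check: Re = ρVD/μ = 911·0.6311·0.348/0.37 = 540.8 < 2300, so the laminar assumption holds.
Q = V·A = 0.6311·(π/4·0.348²) = 0.06003 m³/s = 0.0600 m³/s.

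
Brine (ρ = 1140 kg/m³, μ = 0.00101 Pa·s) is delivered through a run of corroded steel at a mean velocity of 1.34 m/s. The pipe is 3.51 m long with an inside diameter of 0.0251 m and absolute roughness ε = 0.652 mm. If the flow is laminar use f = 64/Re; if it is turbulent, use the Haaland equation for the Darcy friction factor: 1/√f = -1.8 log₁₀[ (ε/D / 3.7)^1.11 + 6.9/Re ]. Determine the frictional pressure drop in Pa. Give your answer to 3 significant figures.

Reynolds number Re = ρVD/μ = 1140 · 1.34 · 0.0251 / 0.00101 = 3.796e+04.
Re > 4000 → turbulent. Relative roughness ε/D = 0.000652/0.0251 = 0.026. Haaland: 1/√f = -1.8 log₁₀[(0.026/3.7)^1.11 + 6.9/3.796e+04] = -1.8 log₁₀[0.00407 + 0.000182] = 4.269, so f = 0.05488.
Darcy-Weisbach: ΔP = f(L/D)(ρV²/2) = 0.05488·(3.51/0.0251)·(1140·1.34²/2) = 0.05488·139.8·1023 = 7854 Pa.

ΔP ≈ 7850 Pa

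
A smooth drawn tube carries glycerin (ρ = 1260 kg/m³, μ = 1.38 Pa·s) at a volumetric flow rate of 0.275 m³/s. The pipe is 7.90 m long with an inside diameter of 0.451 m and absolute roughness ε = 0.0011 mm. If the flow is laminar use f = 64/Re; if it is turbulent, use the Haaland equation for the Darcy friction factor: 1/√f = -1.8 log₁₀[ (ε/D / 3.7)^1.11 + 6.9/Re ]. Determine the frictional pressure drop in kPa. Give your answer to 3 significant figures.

ΔP ≈ 2.95 kPa

Cross-sectional area A = πD²/4 = π(0.451)²/4 = 0.1598 m²; mean velocity V = Q/A = 0.275/0.1598 = 1.721 m/s.
Reynolds number Re = ρVD/μ = 1260 · 1.721 · 0.451 / 1.38 = 708.9.
Re < 2300 → laminar flow, so f = 64/Re = 64/708.9 = 0.09029 (the turbulent correlation is not needed).
Darcy-Weisbach: ΔP = f(L/D)(ρV²/2) = 0.09029·(7.9/0.451)·(1260·1.721²/2) = 0.09029·17.52·1867 = 2953 Pa.
ΔP = 2953 Pa = 2.95 kPa.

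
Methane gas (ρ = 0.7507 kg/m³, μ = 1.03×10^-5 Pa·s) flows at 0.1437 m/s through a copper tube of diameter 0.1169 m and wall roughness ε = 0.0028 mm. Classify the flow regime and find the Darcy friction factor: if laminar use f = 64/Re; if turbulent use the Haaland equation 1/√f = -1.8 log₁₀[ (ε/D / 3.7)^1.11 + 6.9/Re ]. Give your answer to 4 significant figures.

Re = ρVD/μ = 0.7507·0.1437·0.1169/1.03e-05 = 1224.
Re < 2300 → laminar, so f = 64/Re = 0.05227 (roughness is irrelevant in laminar flow).

f ≈ 0.05227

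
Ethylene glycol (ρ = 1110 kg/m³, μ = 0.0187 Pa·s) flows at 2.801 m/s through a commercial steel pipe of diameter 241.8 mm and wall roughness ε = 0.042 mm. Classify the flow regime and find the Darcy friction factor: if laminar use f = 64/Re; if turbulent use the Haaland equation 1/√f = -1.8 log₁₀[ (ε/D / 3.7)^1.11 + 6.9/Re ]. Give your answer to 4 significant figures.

Re = ρVD/μ = 1110·2.801·0.2418/0.0187 = 4.02e+04.
Re > 4000 → turbulent. ε/D = 4.2e-05/0.2418 = 0.000174; Haaland: 1/√f = -1.8 log₁₀[1.57e-05 + 0.000172] = 6.709, so f = 0.02221.

f ≈ 0.02221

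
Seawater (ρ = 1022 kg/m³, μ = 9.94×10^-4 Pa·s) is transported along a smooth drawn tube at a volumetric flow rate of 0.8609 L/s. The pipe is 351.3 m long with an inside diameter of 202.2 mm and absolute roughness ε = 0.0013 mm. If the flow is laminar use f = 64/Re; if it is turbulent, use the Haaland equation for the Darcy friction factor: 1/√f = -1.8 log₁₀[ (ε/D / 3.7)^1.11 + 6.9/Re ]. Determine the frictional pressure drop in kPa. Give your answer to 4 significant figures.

ΔP ≈ 0.02330 kPa

Q = 0.8609 L/s = 0.8609/1000 = 0.0008609 m³/s.
Cross-sectional area A = πD²/4 = π(0.2022)²/4 = 0.03211 m²; mean velocity V = Q/A = 0.0008609/0.03211 = 0.02681 m/s.
Reynolds number Re = ρVD/μ = 1022 · 0.02681 · 0.2022 / 0.000994 = 5574.
Re > 4000 → turbulent. Relative roughness ε/D = 1.3e-06/0.2022 = 6.43e-06. Haaland: 1/√f = -1.8 log₁₀[(6.43e-06/3.7)^1.11 + 6.9/5574] = -1.8 log₁₀[4.04e-07 + 0.00124] = 5.233, so f = 0.03652.
Darcy-Weisbach: ΔP = f(L/D)(ρV²/2) = 0.03652·(351.3/0.2022)·(1022·0.02681²/2) = 0.03652·1737·0.3673 = 23.3 Pa.
ΔP = 23.3 Pa = 0.02330 kPa.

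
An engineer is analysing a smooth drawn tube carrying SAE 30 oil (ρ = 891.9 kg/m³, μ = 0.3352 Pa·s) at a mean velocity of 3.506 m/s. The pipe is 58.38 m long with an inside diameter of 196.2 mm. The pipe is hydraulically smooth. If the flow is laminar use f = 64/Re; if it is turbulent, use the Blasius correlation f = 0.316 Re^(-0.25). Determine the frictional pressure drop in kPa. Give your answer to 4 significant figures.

Reynolds number Re = ρVD/μ = 891.9 · 3.506 · 0.1962 / 0.335 = 1830.
Re < 2300 → laminar flow, so f = 64/Re = 64/1830 = 0.03497 (the turbulent correlation is not needed).
Darcy-Weisbach: ΔP = f(L/D)(ρV²/2) = 0.03497·(58.38/0.1962)·(891.9·3.506²/2) = 0.03497·297.6·5482 = 5.703e+04 Pa.
ΔP = 5.703e+04 Pa = 57.03 kPa.

ΔP ≈ 57.03 kPa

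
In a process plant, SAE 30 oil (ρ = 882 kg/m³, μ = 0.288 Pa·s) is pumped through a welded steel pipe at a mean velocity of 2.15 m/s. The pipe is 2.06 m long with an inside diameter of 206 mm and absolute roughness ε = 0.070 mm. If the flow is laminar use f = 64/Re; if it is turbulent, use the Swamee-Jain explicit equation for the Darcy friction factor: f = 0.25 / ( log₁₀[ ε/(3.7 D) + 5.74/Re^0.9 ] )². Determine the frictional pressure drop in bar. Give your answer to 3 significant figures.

ΔP ≈ 0.00962 bar

Reynolds number Re = ρVD/μ = 882 · 2.15 · 0.206 / 0.288 = 1356.
Re < 2300 → laminar flow, so f = 64/Re = 64/1356 = 0.04718 (the turbulent correlation is not needed).
Darcy-Weisbach: ΔP = f(L/D)(ρV²/2) = 0.04718·(2.06/0.206)·(882·2.15²/2) = 0.04718·10·2039 = 961.9 Pa.
ΔP = 961.9 Pa = 0.00962 bar.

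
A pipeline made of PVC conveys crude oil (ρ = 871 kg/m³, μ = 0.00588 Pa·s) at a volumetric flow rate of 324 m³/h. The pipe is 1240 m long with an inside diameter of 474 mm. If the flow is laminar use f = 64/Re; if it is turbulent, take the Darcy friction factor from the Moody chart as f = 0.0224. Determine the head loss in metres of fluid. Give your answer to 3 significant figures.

Q = 324 m³/h = 324/3600 = 0.09 m³/s.
Cross-sectional area A = πD²/4 = π(0.474)²/4 = 0.1765 m²; mean velocity V = Q/A = 0.09/0.1765 = 0.51 m/s.
Reynolds number Re = ρVD/μ = 871 · 0.51 · 0.474 / 0.00588 = 3.581e+04.
Re > 4000 → turbulent; use the Moody-chart value f = 0.0224.
Darcy-Weisbach: ΔP = f(L/D)(ρV²/2) = 0.0224·(1240/0.474)·(871·0.51²/2) = 0.0224·2616·113.3 = 6639 Pa.
Head loss h_f = ΔP/(ρg) = 6639/(871·9.81) = 0.777 m.

h_f ≈ 0.777 m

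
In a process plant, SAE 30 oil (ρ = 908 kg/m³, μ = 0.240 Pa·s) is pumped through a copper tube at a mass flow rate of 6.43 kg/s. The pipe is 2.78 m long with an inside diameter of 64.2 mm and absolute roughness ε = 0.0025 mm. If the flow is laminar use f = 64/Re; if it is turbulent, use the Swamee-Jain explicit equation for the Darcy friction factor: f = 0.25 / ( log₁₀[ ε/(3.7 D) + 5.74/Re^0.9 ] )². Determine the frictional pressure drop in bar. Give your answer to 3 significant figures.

ΔP ≈ 0.113 bar

A = πD²/4 = π(0.0642)²/4 = 0.003237 m²; mean velocity V = ṁ/(ρA) = 6.43/(908 · 0.003237) = 2.188 m/s.
Reynolds number Re = ρVD/μ = 908 · 2.188 · 0.0642 / 0.24 = 531.3.
Re < 2300 → laminar flow, so f = 64/Re = 64/531.3 = 0.1204 (the turbulent correlation is not needed).
Darcy-Weisbach: ΔP = f(L/D)(ρV²/2) = 0.1204·(2.78/0.0642)·(908·2.188²/2) = 0.1204·43.3·2173 = 1.133e+04 Pa.
ΔP = 1.133e+04 Pa = 0.113 bar.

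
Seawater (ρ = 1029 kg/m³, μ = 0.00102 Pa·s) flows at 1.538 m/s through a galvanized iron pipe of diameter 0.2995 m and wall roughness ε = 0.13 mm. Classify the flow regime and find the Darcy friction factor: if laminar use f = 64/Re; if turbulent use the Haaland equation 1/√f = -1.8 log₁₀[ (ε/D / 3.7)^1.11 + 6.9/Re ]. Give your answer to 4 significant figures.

f ≈ 0.01721

Re = ρVD/μ = 1029·1.538·0.2995/0.00102 = 4.647e+05.
Re > 4000 → turbulent. ε/D = 0.00013/0.2995 = 0.000434; Haaland: 1/√f = -1.8 log₁₀[4.33e-05 + 1.48e-05] = 7.623, so f = 0.01721.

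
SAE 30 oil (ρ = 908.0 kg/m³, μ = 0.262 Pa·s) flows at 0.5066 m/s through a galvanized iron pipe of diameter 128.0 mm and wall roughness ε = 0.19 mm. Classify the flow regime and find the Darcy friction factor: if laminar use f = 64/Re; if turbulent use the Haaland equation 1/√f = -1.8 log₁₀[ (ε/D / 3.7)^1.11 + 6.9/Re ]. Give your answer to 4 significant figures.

Re = ρVD/μ = 908·0.5066·0.128/0.262 = 224.7.
Re < 2300 → laminar, so f = 64/Re = 0.2848 (roughness is irrelevant in laminar flow).

f ≈ 0.2848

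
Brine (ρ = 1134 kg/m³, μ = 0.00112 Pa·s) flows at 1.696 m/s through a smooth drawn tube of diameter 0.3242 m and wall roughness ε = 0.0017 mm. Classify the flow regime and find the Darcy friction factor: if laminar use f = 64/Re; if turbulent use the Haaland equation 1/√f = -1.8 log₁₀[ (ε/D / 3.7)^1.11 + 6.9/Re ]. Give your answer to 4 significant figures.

Re = ρVD/μ = 1134·1.696·0.3242/0.00112 = 5.567e+05.
Re > 4000 → turbulent. ε/D = 1.7e-06/0.3242 = 5.24e-06; Haaland: 1/√f = -1.8 log₁₀[3.22e-07 + 1.24e-05] = 8.812, so f = 0.01288.

f ≈ 0.01288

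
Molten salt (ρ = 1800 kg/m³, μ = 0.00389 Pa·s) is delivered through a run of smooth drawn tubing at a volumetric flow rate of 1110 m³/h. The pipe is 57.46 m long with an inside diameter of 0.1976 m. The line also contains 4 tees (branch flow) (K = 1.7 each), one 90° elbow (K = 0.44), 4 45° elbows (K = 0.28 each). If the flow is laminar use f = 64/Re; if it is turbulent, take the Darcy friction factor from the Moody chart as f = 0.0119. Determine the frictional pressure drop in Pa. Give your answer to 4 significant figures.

Q = 1110 m³/h = 1110/3600 = 0.3083 m³/s.
Cross-sectional area A = πD²/4 = π(0.1976)²/4 = 0.03067 m²; mean velocity V = Q/A = 0.3083/0.03067 = 10.05 m/s.
Reynolds number Re = ρVD/μ = 1800 · 10.05 · 0.1976 / 0.00389 = 9.193e+05.
Re > 4000 → turbulent; use the Moody-chart value f = 0.0119.
Total minor-loss coefficient ΣK = 4·1.7 + 1·0.44 + 4·0.28 = 8.36.
ΔP = [f·L/D + ΣK]·(ρV²/2) = [0.0119·57.46/0.1976 + 8.36]·(1800·10.05²/2) = [3.46 + 8.36]·9.098e+04 = 1.075e+06 Pa.

ΔP ≈ 1075000 Pa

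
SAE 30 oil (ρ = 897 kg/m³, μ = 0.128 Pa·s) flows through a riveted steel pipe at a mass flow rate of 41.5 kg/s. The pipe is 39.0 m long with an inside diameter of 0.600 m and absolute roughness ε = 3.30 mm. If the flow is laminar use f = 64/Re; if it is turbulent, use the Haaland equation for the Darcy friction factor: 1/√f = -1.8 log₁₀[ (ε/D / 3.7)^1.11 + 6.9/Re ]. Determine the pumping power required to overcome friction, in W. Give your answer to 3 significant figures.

P ≈ 3.36 W

A = πD²/4 = π(0.6)²/4 = 0.2827 m²; mean velocity V = ṁ/(ρA) = 41.5/(897 · 0.2827) = 0.1636 m/s.
Reynolds number Re = ρVD/μ = 897 · 0.1636 · 0.6 / 0.128 = 688.
Re < 2300 → laminar flow, so f = 64/Re = 64/688 = 0.09302 (the turbulent correlation is not needed).
Darcy-Weisbach: ΔP = f(L/D)(ρV²/2) = 0.09302·(39/0.6)·(897·0.1636²/2) = 0.09302·65·12.01 = 72.61 Pa.
Q = ṁ/ρ = 41.5/897 = 0.04627 m³/s.
Pumping power P = QΔP = 0.04627·72.61 = 3.359 W = 3.36 W.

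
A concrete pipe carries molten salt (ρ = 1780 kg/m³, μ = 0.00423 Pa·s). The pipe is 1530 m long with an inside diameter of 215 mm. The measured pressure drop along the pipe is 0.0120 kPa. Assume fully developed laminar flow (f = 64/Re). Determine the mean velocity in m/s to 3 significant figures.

V ≈ 0.00268 m/s

For laminar flow, f = 64/Re with Re = ρVD/μ, so Darcy-Weisbach reduces to ΔP = 32μLV/D². Solving for V: V = ΔP·D²/(32μL) = 12·(0.215)²/(32·0.00423·1530) = 0.002678 m/s.
Check: Re = ρVD/μ = 1780·0.002678·0.215/0.00423 = 242.3 < 2300, so the laminar assumption holds.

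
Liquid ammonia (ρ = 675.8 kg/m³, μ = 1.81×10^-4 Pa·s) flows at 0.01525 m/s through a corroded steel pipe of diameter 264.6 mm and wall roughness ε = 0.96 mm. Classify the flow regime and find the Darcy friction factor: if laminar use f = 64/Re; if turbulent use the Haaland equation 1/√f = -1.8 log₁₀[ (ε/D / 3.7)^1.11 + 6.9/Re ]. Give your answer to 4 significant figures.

f ≈ 0.03343

Re = ρVD/μ = 675.8·0.01525·0.2646/0.000181 = 1.507e+04.
Re > 4000 → turbulent. ε/D = 0.00096/0.2646 = 0.00363; Haaland: 1/√f = -1.8 log₁₀[0.000458 + 0.000458] = 5.469, so f = 0.03343.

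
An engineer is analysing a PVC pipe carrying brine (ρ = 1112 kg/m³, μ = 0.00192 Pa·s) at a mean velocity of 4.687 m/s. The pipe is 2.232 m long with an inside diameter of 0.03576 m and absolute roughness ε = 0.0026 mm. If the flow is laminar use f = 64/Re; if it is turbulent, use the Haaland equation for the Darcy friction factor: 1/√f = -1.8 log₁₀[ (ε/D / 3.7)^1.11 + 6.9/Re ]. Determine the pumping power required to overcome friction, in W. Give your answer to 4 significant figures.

Reynolds number Re = ρVD/μ = 1112 · 4.687 · 0.03576 / 0.00192 = 9.707e+04.
Re > 4000 → turbulent. Relative roughness ε/D = 2.6e-06/0.03576 = 7.27e-05. Haaland: 1/√f = -1.8 log₁₀[(7.27e-05/3.7)^1.11 + 6.9/9.707e+04] = -1.8 log₁₀[5.97e-06 + 7.11e-05] = 7.404, so f = 0.01824.
Darcy-Weisbach: ΔP = f(L/D)(ρV²/2) = 0.01824·(2.232/0.03576)·(1112·4.687²/2) = 0.01824·62.42·1.221e+04 = 1.391e+04 Pa.
Q = V·A = 4.687·0.001004 = 0.004707 m³/s.
Pumping power P = QΔP = 0.004707·1.391e+04 = 65.468 W = 65.47 W.

P ≈ 65.47 W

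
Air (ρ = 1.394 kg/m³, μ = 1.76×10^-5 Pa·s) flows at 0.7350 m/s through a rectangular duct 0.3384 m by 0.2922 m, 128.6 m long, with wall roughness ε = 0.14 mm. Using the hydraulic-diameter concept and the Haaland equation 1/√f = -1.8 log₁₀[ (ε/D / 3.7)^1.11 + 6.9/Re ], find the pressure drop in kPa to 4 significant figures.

ΔP ≈ 0.004186 kPa

Hydraulic diameter D_h = 4A/P = 4·(0.3384·0.2922)/(2·(0.3384+0.2922)) = 0.3955/1.261 = 0.3136 m.
Re = ρVD_h/μ = 1.394·0.735·0.3136/1.76e-05 = 1.826e+04.
ε/D_h = 0.00014/0.3136 = 0.000446; Haaland gives 1/√f = -1.8 log₁₀[4.47e-05+0.000378] = 6.073, so f = 0.02711.
ΔP = f(L/D_h)(ρV²/2) = 0.02711·128.6/0.3136·0.3765 = 4.186 Pa.
ΔP = 0.004186 kPa.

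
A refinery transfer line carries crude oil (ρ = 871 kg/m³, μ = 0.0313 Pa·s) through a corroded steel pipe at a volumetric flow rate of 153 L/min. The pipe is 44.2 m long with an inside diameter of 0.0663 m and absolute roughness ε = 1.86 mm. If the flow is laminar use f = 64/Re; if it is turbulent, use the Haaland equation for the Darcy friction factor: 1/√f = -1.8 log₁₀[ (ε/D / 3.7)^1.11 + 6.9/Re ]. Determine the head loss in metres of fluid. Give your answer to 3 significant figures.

h_f ≈ 0.871 m

Q = 153 L/min = 153/60000 = 0.00255 m³/s.
Cross-sectional area A = πD²/4 = π(0.0663)²/4 = 0.003452 m²; mean velocity V = Q/A = 0.00255/0.003452 = 0.7386 m/s.
Reynolds number Re = ρVD/μ = 871 · 0.7386 · 0.0663 / 0.0313 = 1363.
Re < 2300 → laminar flow, so f = 64/Re = 64/1363 = 0.04696 (the turbulent correlation is not needed).
Darcy-Weisbach: ΔP = f(L/D)(ρV²/2) = 0.04696·(44.2/0.0663)·(871·0.7386²/2) = 0.04696·666.7·237.6 = 7439 Pa.
Head loss h_f = ΔP/(ρg) = 7439/(871·9.81) = 0.871 m.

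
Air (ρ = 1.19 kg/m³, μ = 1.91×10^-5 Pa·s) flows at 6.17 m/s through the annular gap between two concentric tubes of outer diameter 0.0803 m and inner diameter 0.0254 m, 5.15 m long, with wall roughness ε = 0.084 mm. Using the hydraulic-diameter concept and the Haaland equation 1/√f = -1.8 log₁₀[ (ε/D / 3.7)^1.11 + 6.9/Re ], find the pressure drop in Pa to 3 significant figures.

ΔP ≈ 60.3 Pa

Hydraulic diameter D_h = 4A/P = D_o - D_i = 0.0803 - 0.0254 = 0.0549 m.
Re = ρVD_h/μ = 1.19·6.17·0.0549/1.91e-05 = 2.11e+04.
ε/D_h = 8.4e-05/0.0549 = 0.00153; Haaland gives 1/√f = -1.8 log₁₀[0.000176+0.000327] = 5.938, so f = 0.02836.
ΔP = f(L/D_h)(ρV²/2) = 0.02836·5.15/0.0549·22.65 = 60.26 Pa.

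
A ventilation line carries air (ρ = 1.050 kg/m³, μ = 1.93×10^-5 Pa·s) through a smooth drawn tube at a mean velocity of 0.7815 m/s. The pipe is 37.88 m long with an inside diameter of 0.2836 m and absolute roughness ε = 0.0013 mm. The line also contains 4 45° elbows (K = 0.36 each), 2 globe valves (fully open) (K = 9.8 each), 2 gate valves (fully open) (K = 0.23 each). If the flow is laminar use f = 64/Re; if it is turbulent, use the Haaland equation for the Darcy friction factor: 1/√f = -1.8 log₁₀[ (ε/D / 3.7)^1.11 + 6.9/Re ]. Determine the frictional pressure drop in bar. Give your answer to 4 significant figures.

ΔP ≈ 8.151×10^-5 bar

Reynolds number Re = ρVD/μ = 1.05 · 0.7815 · 0.2836 / 1.93e-05 = 1.206e+04.
Re > 4000 → turbulent. Relative roughness ε/D = 1.3e-06/0.2836 = 4.58e-06. Haaland: 1/√f = -1.8 log₁₀[(4.58e-06/3.7)^1.11 + 6.9/1.206e+04] = -1.8 log₁₀[2.78e-07 + 0.000572] = 5.836, so f = 0.02936.
Total minor-loss coefficient ΣK = 4·0.36 + 2·9.8 + 2·0.23 = 21.5.
ΔP = [f·L/D + ΣK]·(ρV²/2) = [0.02936·37.88/0.2836 + 21.5]·(1.05·0.7815²/2) = [3.922 + 21.5]·0.3206 = 8.151 Pa.
ΔP = 8.151 Pa = 8.151×10^-5 bar.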